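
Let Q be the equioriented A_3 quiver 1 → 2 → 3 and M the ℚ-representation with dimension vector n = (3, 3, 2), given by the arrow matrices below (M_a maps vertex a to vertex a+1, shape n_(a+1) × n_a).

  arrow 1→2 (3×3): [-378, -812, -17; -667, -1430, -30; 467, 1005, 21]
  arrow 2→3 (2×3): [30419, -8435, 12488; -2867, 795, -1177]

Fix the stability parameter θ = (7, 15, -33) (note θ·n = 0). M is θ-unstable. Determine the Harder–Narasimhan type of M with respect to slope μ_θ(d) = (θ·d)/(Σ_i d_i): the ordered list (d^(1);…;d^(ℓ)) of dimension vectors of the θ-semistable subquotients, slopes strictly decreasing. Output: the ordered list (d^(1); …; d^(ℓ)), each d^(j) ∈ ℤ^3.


Barcode: M ≅ I[1,2], I[1,3]^2. HN layers by μ_θ (3 steps, strictly decreasing):
  μ^(1)=15; μ^(2)=7; μ^(3)=-11/3

((0, 1, 0); (1, 0, 0); (2, 2, 2))


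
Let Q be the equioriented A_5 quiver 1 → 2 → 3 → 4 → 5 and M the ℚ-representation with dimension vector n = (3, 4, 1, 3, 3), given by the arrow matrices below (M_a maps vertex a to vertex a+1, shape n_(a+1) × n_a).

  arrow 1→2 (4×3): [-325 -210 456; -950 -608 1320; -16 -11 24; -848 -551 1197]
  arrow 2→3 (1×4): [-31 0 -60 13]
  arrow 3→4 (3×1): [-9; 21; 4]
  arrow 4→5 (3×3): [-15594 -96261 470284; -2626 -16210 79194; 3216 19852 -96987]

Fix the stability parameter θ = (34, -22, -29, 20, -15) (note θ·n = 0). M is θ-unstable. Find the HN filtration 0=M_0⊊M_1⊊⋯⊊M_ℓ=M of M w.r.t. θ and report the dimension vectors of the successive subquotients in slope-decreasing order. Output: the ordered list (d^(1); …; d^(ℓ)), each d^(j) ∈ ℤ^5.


Barcode: M ≅ I[1,2]^2, I[1,5], I[2,2], I[4,5]^2. HN layers by μ_θ (4 steps, strictly decreasing):
  μ^(1)=6; μ^(2)=5/2; μ^(3)=-17/3; μ^(4)=-22

((2, 2, 0, 0, 0); (0, 0, 0, 3, 3); (1, 1, 1, 0, 0); (0, 1, 0, 0, 0))


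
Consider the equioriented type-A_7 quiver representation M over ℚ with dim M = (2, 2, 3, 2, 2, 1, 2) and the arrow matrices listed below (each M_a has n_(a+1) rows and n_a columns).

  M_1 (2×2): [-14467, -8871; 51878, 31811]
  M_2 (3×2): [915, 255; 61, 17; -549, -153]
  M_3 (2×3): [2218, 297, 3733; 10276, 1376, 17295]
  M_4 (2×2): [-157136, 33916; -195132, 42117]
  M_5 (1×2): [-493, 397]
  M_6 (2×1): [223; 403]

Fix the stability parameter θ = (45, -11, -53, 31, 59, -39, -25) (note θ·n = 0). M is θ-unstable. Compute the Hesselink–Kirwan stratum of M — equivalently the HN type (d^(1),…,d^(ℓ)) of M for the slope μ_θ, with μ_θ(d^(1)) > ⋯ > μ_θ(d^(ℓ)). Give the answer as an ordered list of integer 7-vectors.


Interval decomposition of M: I[1,2], I[1,7], I[3,3], I[3,4], I[5,5], I[7,7].
HN type (ℓ=7): μ^(1)=59; μ^(2)=31; μ^(3)=17; μ^(4)=13/2; μ^(5)=-19/3; μ^(6)=-25; μ^(7)=-53

((0, 0, 0, 0, 1, 0, 0); (0, 0, 0, 1, 0, 0, 0); (1, 1, 0, 0, 0, 0, 0); (0, 0, 0, 1, 1, 1, 1); (1, 1, 1, 0, 0, 0, 0); (0, 0, 0, 0, 0, 0, 1); (0, 0, 2, 0, 0, 0, 0))


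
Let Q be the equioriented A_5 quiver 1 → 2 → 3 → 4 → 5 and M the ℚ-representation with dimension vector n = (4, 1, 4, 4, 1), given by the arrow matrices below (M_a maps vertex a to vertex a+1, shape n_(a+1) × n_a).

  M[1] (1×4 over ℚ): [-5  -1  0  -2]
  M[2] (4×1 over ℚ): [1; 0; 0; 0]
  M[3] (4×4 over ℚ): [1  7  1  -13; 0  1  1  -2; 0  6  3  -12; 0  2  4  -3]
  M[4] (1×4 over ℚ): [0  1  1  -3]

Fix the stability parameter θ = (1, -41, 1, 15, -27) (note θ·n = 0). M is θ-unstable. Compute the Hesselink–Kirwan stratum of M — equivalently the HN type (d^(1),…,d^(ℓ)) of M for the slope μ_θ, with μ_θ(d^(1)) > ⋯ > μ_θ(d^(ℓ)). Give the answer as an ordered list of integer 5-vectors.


Barcode: M ≅ I[1,1]^3, I[1,4], I[3,4]^2, I[3,5]. HN layers by μ_θ (4 steps, strictly decreasing):
  μ^(1)=15; μ^(2)=1; μ^(3)=-11/3; μ^(4)=-20

((0, 0, 0, 3, 0); (3, 0, 3, 0, 0); (0, 0, 1, 1, 1); (1, 1, 0, 0, 0))


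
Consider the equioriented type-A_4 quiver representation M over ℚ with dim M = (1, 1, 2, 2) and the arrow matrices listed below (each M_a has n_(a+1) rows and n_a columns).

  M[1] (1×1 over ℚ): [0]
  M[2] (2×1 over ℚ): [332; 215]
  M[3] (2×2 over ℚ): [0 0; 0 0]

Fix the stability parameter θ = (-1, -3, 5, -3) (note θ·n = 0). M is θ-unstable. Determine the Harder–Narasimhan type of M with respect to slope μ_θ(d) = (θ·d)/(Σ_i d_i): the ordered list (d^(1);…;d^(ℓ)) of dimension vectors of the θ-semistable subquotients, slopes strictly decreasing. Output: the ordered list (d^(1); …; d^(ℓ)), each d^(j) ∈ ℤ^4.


Barcode: M ≅ I[1,1], I[2,3], I[3,3], I[4,4]^2. HN layers by μ_θ (3 steps, strictly decreasing):
  μ^(1)=5; μ^(2)=-1; μ^(3)=-3

((0, 0, 2, 0); (1, 0, 0, 0); (0, 1, 0, 2))


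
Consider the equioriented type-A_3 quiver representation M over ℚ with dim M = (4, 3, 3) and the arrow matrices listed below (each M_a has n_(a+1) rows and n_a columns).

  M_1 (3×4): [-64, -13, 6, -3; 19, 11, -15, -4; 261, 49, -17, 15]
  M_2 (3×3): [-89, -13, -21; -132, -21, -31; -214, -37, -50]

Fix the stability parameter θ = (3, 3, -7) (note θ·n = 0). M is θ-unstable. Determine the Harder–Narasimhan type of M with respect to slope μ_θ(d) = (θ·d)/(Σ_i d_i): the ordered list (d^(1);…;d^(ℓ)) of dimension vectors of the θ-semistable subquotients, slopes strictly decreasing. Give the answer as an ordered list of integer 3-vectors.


Interval decomposition of M: I[1,1], I[1,3]^3.
HN type (ℓ=2): μ^(1)=3; μ^(2)=-1/3

((1, 0, 0); (3, 3, 3))


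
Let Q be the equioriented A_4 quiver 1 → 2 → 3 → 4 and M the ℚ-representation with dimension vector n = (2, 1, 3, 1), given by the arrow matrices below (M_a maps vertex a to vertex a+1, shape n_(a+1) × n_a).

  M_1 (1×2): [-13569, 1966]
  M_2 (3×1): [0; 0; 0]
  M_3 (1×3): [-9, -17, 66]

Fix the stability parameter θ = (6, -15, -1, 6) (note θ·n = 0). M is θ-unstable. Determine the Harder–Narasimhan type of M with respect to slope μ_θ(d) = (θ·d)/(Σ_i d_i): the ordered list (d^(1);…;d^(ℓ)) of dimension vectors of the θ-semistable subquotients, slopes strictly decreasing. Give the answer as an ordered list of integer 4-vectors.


Barcode: M ≅ I[1,1], I[1,2], I[3,3]^2, I[3,4]. HN layers by μ_θ (3 steps, strictly decreasing):
  μ^(1)=6; μ^(2)=-1; μ^(3)=-9/2

((1, 0, 0, 1); (0, 0, 3, 0); (1, 1, 0, 0))


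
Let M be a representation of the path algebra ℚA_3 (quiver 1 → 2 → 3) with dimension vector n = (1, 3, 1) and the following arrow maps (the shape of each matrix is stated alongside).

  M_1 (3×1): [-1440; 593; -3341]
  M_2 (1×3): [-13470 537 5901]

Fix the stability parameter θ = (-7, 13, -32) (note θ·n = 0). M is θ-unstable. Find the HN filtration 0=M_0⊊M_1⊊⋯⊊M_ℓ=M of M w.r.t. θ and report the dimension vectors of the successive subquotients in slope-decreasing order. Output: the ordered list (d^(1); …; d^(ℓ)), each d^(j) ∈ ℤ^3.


Via rank(M_{q-1}∘⋯∘M_p): M ≅ I[1,2], I[2,2], I[2,3].
μ_θ-semistable layers: μ^(1)=13; μ^(2)=-7; μ^(3)=-19/2

((0, 2, 0); (1, 0, 0); (0, 1, 1))


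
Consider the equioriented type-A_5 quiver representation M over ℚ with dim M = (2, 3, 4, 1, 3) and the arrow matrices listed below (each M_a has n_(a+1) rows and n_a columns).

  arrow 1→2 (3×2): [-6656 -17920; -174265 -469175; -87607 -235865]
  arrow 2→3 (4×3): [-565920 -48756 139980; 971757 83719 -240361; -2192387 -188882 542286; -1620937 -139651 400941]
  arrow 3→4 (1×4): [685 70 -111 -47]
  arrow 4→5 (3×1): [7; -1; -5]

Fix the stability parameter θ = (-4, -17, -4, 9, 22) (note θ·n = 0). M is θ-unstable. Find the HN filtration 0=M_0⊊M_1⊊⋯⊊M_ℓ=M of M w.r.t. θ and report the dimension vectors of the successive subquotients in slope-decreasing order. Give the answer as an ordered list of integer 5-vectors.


Barcode: M ≅ I[1,1], I[1,2], I[2,3], I[2,5], I[3,3]^2, I[5,5]^2. HN layers by μ_θ (5 steps, strictly decreasing):
  μ^(1)=22; μ^(2)=9; μ^(3)=-4; μ^(4)=-21/2; μ^(5)=-17

((0, 0, 0, 0, 3); (0, 0, 0, 1, 0); (1, 0, 4, 0, 0); (1, 1, 0, 0, 0); (0, 2, 0, 0, 0))


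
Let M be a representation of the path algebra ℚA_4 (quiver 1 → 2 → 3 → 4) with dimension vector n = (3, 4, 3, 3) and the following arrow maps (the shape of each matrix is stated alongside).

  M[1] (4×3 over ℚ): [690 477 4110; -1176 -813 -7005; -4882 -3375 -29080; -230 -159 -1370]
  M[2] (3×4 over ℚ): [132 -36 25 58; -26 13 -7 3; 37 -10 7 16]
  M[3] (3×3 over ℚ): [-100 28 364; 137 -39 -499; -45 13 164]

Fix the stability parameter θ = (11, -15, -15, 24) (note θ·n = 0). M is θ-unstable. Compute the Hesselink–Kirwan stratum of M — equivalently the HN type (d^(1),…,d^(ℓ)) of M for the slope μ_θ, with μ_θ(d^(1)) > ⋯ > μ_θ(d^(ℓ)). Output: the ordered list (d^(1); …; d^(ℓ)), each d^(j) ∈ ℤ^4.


Via rank(M_{q-1}∘⋯∘M_p): M ≅ I[1,1], I[1,3], I[1,4], I[2,2], I[2,4], I[4,4].
μ_θ-semistable layers: μ^(1)=24; μ^(2)=11; μ^(3)=-19/3; μ^(4)=-15

((0, 0, 0, 3); (1, 0, 0, 0); (2, 2, 2, 0); (0, 2, 1, 0))


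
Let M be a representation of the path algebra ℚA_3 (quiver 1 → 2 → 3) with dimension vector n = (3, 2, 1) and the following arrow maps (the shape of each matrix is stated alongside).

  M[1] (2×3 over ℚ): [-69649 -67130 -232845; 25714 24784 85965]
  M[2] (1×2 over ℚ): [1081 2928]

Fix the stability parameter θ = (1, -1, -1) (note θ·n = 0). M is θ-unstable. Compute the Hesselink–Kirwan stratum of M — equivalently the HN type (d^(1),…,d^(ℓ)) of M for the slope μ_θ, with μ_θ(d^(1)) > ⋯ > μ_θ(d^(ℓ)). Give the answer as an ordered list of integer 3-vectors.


Barcode: M ≅ I[1,1], I[1,2], I[1,3]. HN layers by μ_θ (3 steps, strictly decreasing):
  μ^(1)=1; μ^(2)=0; μ^(3)=-1/3

((1, 0, 0); (1, 1, 0); (1, 1, 1))


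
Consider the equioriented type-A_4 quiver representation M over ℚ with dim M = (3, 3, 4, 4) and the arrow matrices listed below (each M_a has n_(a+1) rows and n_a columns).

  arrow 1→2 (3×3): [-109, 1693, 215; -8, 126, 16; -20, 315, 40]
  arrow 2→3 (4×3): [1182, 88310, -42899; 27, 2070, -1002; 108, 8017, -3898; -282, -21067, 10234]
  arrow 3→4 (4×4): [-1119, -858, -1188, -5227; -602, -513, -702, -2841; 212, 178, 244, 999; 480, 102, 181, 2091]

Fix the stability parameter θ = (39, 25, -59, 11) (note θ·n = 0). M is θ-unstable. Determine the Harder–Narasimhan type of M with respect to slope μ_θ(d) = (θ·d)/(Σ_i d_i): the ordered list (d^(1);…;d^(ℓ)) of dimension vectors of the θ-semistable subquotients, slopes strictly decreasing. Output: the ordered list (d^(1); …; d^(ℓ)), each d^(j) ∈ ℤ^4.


Barcode: M ≅ I[1,1], I[1,4]^2, I[2,4], I[3,4]. HN layers by μ_θ (5 steps, strictly decreasing):
  μ^(1)=39; μ^(2)=11; μ^(3)=5/3; μ^(4)=-17; μ^(5)=-59

((1, 0, 0, 0); (0, 0, 0, 4); (2, 2, 2, 0); (0, 1, 1, 0); (0, 0, 1, 0))


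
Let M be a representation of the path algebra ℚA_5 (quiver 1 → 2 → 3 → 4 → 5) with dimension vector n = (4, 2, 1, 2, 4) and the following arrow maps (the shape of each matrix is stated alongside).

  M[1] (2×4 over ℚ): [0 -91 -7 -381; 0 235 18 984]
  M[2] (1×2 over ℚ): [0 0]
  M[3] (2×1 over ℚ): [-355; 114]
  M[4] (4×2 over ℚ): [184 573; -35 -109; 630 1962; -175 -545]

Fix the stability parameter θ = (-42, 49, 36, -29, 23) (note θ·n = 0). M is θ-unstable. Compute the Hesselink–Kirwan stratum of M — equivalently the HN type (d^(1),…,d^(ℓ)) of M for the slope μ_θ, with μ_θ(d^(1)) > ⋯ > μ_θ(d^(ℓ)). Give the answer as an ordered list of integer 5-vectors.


Barcode: M ≅ I[1,1]^2, I[1,2]^2, I[3,5], I[4,5], I[5,5]^2. HN layers by μ_θ (5 steps, strictly decreasing):
  μ^(1)=49; μ^(2)=23; μ^(3)=7/2; μ^(4)=-29; μ^(5)=-42

((0, 2, 0, 0, 0); (0, 0, 0, 0, 4); (0, 0, 1, 1, 0); (0, 0, 0, 1, 0); (4, 0, 0, 0, 0))


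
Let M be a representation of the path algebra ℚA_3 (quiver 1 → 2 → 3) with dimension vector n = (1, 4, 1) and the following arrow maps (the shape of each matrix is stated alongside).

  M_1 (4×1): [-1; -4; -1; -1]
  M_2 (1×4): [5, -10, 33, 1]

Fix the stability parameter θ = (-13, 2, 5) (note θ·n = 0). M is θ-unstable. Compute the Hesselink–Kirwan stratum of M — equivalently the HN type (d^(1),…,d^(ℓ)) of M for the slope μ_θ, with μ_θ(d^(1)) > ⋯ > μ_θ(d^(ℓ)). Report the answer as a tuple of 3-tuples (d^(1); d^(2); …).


Barcode: M ≅ I[1,3], I[2,2]^3. HN layers by μ_θ (3 steps, strictly decreasing):
  μ^(1)=5; μ^(2)=2; μ^(3)=-13

((0, 0, 1); (0, 4, 0); (1, 0, 0))


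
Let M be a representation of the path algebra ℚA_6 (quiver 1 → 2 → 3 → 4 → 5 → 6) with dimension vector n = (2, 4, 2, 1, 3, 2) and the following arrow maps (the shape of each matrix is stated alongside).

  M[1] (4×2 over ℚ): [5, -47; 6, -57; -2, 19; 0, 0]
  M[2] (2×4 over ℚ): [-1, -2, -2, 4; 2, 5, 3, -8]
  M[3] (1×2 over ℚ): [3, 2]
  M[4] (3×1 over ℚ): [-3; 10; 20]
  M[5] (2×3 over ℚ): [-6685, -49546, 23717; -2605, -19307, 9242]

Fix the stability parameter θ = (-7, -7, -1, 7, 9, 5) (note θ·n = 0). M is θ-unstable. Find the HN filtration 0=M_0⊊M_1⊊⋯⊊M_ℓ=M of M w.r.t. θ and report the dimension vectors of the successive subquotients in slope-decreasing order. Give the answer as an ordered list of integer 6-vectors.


Via rank(M_{q-1}∘⋯∘M_p): M ≅ I[1,3], I[1,6], I[2,2]^2, I[5,5], I[5,6].
μ_θ-semistable layers: μ^(1)=9; μ^(2)=7; μ^(3)=-1; μ^(4)=-7

((0, 0, 0, 0, 1, 0); (0, 0, 0, 1, 2, 2); (0, 0, 2, 0, 0, 0); (2, 4, 0, 0, 0, 0))


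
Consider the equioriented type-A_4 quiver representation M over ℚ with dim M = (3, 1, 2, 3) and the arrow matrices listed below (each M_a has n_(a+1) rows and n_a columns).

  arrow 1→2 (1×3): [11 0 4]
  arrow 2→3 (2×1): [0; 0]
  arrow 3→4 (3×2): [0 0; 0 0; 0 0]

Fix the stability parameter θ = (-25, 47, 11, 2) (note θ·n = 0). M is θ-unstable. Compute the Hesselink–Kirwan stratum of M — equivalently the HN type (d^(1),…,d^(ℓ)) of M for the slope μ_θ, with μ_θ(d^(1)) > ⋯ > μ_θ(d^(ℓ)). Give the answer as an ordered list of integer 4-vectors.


Interval decomposition of M: I[1,1]^2, I[1,2], I[3,3]^2, I[4,4]^3.
HN type (ℓ=4): μ^(1)=47; μ^(2)=11; μ^(3)=2; μ^(4)=-25

((0, 1, 0, 0); (0, 0, 2, 0); (0, 0, 0, 3); (3, 0, 0, 0))


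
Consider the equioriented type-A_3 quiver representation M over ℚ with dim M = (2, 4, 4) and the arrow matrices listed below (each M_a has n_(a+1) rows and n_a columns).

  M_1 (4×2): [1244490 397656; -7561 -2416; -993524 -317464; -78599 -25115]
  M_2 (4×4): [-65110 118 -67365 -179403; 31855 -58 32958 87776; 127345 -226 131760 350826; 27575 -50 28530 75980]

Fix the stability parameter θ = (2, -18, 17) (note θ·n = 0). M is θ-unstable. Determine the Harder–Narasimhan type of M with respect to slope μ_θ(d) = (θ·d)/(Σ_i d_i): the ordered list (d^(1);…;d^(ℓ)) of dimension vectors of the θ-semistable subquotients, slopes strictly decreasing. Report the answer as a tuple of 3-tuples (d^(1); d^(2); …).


Via rank(M_{q-1}∘⋯∘M_p): M ≅ I[1,2], I[1,3], I[2,2], I[2,3], I[3,3]^2.
μ_θ-semistable layers: μ^(1)=17; μ^(2)=-8; μ^(3)=-18

((0, 0, 4); (2, 2, 0); (0, 2, 0))


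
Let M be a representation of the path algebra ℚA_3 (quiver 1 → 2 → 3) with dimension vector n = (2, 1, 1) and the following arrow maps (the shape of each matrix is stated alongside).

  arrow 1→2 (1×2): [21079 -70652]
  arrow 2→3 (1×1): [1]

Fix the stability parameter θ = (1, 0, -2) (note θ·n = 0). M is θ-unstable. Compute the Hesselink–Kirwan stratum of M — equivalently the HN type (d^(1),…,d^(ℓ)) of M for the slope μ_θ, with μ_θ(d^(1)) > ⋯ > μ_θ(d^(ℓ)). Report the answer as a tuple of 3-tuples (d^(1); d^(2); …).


Barcode: M ≅ I[1,1], I[1,3]. HN layers by μ_θ (2 steps, strictly decreasing):
  μ^(1)=1; μ^(2)=-1/3

((1, 0, 0); (1, 1, 1))


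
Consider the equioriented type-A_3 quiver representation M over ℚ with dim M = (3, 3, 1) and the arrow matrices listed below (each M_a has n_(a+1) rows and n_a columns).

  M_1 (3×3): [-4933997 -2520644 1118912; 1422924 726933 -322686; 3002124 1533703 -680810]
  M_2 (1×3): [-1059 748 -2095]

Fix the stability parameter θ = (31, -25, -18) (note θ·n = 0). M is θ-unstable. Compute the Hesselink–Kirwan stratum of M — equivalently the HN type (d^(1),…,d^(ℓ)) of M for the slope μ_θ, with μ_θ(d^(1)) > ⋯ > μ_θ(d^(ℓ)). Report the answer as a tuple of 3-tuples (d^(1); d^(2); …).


Via rank(M_{q-1}∘⋯∘M_p): M ≅ I[1,1], I[1,2], I[1,3], I[2,2].
μ_θ-semistable layers: μ^(1)=31; μ^(2)=3; μ^(3)=-4; μ^(4)=-25

((1, 0, 0); (1, 1, 0); (1, 1, 1); (0, 1, 0))


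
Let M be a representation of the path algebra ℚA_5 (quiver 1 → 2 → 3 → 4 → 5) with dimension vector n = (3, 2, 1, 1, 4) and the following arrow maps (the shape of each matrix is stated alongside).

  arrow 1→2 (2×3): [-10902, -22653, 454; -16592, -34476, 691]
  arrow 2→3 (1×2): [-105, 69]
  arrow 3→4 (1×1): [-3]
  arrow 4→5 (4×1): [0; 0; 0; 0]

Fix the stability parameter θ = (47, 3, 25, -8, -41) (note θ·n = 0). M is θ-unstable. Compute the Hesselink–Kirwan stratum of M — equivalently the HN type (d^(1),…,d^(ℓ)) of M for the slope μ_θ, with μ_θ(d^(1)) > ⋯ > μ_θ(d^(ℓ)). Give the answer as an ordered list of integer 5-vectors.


Barcode: M ≅ I[1,1], I[1,2], I[1,4], I[5,5]^4. HN layers by μ_θ (4 steps, strictly decreasing):
  μ^(1)=47; μ^(2)=25; μ^(3)=67/4; μ^(4)=-41

((1, 0, 0, 0, 0); (1, 1, 0, 0, 0); (1, 1, 1, 1, 0); (0, 0, 0, 0, 4))


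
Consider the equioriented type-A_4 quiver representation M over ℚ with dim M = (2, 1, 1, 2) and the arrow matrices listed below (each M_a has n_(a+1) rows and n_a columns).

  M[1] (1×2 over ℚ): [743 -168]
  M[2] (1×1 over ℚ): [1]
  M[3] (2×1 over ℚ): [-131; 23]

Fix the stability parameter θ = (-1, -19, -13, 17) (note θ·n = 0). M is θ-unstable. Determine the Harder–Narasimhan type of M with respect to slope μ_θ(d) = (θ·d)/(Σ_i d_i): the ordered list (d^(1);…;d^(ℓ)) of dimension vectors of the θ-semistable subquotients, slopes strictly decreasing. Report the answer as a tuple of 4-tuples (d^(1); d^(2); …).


Via rank(M_{q-1}∘⋯∘M_p): M ≅ I[1,1], I[1,4], I[4,4].
μ_θ-semistable layers: μ^(1)=17; μ^(2)=-1; μ^(3)=-11

((0, 0, 0, 2); (1, 0, 0, 0); (1, 1, 1, 0))


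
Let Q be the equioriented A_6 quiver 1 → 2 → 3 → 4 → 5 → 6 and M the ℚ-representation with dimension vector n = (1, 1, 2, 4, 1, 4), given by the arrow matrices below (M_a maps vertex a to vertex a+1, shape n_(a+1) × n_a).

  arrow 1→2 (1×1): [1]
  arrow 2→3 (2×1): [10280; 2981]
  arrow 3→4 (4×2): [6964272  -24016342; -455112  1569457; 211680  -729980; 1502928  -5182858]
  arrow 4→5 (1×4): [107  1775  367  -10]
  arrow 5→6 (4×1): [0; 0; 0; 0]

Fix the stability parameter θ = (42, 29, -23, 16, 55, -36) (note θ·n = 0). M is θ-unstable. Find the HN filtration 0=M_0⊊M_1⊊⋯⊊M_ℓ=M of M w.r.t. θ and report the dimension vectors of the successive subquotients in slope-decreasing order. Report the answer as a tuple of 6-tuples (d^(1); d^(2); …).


Interval decomposition of M: I[1,5], I[3,3], I[4,4]^3, I[6,6]^4.
HN type (ℓ=4): μ^(1)=55; μ^(2)=16; μ^(3)=-23; μ^(4)=-36

((0, 0, 0, 0, 1, 0); (1, 1, 1, 4, 0, 0); (0, 0, 1, 0, 0, 0); (0, 0, 0, 0, 0, 4))


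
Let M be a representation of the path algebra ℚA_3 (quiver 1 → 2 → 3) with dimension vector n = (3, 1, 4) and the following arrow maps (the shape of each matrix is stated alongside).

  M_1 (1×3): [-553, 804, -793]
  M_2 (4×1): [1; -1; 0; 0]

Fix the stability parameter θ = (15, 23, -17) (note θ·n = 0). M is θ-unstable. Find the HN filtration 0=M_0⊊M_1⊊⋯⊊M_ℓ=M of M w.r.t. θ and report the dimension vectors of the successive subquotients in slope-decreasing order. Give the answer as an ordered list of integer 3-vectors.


Interval decomposition of M: I[1,1]^2, I[1,3], I[3,3]^3.
HN type (ℓ=3): μ^(1)=15; μ^(2)=7; μ^(3)=-17

((2, 0, 0); (1, 1, 1); (0, 0, 3))


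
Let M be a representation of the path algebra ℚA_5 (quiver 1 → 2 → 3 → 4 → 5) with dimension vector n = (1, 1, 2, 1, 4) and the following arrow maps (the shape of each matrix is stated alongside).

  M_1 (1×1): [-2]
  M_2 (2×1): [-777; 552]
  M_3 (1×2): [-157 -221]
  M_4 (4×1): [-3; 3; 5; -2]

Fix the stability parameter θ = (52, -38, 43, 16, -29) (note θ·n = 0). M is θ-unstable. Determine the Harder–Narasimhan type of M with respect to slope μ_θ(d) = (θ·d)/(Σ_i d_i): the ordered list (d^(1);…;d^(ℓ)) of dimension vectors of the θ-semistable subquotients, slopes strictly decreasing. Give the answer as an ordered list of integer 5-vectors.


Interval decomposition of M: I[1,5], I[3,3], I[5,5]^3.
HN type (ℓ=4): μ^(1)=43; μ^(2)=10; μ^(3)=7; μ^(4)=-29

((0, 0, 1, 0, 0); (0, 0, 1, 1, 1); (1, 1, 0, 0, 0); (0, 0, 0, 0, 3))


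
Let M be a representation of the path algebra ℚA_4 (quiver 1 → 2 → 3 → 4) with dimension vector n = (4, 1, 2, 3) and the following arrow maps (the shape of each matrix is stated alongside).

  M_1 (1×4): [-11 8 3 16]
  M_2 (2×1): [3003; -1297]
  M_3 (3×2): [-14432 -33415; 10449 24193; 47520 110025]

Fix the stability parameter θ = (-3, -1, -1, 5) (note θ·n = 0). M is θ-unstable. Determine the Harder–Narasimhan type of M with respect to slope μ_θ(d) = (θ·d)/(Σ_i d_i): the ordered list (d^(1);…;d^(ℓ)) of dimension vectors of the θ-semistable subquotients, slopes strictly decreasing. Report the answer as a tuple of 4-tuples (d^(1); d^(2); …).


Via rank(M_{q-1}∘⋯∘M_p): M ≅ I[1,1]^3, I[1,4], I[3,4], I[4,4].
μ_θ-semistable layers: μ^(1)=5; μ^(2)=-1; μ^(3)=-3

((0, 0, 0, 3); (0, 1, 2, 0); (4, 0, 0, 0))


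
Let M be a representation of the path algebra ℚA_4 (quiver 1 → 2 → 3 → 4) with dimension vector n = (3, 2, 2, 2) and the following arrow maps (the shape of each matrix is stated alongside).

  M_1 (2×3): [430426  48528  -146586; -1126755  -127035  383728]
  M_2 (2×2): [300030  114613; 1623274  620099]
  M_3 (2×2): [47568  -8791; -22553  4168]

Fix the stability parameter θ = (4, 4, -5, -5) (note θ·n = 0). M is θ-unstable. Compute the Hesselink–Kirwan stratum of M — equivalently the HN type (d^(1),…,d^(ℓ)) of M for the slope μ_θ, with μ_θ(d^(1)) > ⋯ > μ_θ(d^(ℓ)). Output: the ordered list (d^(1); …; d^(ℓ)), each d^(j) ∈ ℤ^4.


Interval decomposition of M: I[1,1], I[1,4]^2.
HN type (ℓ=2): μ^(1)=4; μ^(2)=-1/2

((1, 0, 0, 0); (2, 2, 2, 2))


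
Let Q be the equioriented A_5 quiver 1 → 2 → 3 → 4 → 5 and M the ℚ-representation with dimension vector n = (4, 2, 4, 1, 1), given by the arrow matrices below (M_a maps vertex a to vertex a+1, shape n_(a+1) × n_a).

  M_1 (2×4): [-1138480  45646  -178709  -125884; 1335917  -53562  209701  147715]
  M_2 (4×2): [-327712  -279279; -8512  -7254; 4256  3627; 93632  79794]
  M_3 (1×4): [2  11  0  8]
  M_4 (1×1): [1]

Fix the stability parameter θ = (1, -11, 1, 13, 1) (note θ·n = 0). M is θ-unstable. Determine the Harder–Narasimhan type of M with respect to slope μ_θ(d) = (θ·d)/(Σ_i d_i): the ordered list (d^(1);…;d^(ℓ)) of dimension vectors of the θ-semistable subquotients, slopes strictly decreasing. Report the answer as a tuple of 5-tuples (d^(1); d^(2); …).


Barcode: M ≅ I[1,1]^2, I[1,2], I[1,3], I[3,3]^2, I[3,5]. HN layers by μ_θ (3 steps, strictly decreasing):
  μ^(1)=7; μ^(2)=1; μ^(3)=-5

((0, 0, 0, 1, 1); (2, 0, 4, 0, 0); (2, 2, 0, 0, 0))


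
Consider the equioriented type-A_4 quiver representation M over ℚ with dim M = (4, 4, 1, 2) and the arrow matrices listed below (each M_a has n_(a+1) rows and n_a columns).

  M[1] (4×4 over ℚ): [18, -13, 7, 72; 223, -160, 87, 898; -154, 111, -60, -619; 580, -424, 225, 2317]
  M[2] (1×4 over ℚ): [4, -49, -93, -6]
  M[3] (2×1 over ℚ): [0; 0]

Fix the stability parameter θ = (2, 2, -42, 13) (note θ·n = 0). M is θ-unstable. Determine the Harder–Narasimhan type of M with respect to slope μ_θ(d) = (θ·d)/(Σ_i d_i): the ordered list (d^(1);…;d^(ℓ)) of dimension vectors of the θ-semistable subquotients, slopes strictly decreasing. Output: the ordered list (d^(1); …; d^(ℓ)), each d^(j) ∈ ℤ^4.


Via rank(M_{q-1}∘⋯∘M_p): M ≅ I[1,1], I[1,2]^2, I[1,3], I[2,2], I[4,4]^2.
μ_θ-semistable layers: μ^(1)=13; μ^(2)=2; μ^(3)=-38/3

((0, 0, 0, 2); (3, 3, 0, 0); (1, 1, 1, 0))


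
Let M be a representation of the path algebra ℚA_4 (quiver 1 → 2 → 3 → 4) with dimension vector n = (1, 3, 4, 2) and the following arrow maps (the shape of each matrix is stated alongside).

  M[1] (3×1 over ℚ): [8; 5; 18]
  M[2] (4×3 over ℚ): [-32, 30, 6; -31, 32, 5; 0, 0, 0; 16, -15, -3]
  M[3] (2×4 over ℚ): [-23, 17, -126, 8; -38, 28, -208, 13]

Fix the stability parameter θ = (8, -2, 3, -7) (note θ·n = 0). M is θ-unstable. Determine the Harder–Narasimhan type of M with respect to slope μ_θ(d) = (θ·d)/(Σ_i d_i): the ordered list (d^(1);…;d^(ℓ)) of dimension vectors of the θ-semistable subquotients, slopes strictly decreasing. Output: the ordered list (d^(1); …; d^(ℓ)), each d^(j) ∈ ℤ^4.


Interval decomposition of M: I[1,4], I[2,2], I[2,4], I[3,3]^2.
HN type (ℓ=3): μ^(1)=3; μ^(2)=1/2; μ^(3)=-2

((0, 0, 2, 0); (1, 1, 1, 1); (0, 2, 1, 1))


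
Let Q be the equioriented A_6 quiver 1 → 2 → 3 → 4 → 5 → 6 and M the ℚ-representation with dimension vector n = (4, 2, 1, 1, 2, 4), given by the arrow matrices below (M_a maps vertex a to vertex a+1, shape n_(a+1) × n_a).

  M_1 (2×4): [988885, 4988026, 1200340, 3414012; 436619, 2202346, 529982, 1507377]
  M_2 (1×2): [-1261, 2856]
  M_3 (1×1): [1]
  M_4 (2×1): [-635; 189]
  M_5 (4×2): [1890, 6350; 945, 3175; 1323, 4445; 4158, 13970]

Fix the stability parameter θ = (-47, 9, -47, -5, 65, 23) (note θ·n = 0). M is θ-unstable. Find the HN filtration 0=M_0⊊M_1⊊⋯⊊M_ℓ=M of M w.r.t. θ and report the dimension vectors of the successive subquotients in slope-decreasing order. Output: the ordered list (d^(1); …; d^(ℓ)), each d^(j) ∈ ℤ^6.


Interval decomposition of M: I[1,1]^2, I[1,2], I[1,5], I[5,6], I[6,6]^3.
HN type (ℓ=7): μ^(1)=65; μ^(2)=44; μ^(3)=23; μ^(4)=9; μ^(5)=-5; μ^(6)=-19; μ^(7)=-47

((0, 0, 0, 0, 1, 0); (0, 0, 0, 0, 1, 1); (0, 0, 0, 0, 0, 3); (0, 1, 0, 0, 0, 0); (0, 0, 0, 1, 0, 0); (0, 1, 1, 0, 0, 0); (4, 0, 0, 0, 0, 0))


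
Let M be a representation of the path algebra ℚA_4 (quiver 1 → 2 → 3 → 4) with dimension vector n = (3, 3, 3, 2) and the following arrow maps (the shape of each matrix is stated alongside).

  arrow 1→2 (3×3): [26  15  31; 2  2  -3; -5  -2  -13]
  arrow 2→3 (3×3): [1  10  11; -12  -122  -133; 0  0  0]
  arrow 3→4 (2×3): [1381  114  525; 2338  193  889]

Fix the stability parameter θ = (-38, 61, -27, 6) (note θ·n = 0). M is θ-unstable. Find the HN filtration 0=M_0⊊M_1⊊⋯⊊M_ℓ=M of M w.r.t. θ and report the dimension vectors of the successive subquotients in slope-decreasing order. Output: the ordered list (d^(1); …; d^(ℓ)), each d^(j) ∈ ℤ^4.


Via rank(M_{q-1}∘⋯∘M_p): M ≅ I[1,2], I[1,4]^2, I[3,3].
μ_θ-semistable layers: μ^(1)=61; μ^(2)=40/3; μ^(3)=-27; μ^(4)=-38

((0, 1, 0, 0); (0, 2, 2, 2); (0, 0, 1, 0); (3, 0, 0, 0))


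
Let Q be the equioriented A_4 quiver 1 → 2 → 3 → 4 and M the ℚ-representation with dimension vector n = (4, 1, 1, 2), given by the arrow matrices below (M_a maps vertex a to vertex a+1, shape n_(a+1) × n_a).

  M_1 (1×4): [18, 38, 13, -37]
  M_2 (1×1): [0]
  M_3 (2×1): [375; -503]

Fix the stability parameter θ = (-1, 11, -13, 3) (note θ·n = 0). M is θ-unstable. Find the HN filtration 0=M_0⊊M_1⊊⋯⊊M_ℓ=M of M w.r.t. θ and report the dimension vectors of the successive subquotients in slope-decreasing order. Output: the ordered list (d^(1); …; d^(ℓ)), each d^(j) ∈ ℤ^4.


Barcode: M ≅ I[1,1]^3, I[1,2], I[3,4], I[4,4]. HN layers by μ_θ (4 steps, strictly decreasing):
  μ^(1)=11; μ^(2)=3; μ^(3)=-1; μ^(4)=-13

((0, 1, 0, 0); (0, 0, 0, 2); (4, 0, 0, 0); (0, 0, 1, 0))


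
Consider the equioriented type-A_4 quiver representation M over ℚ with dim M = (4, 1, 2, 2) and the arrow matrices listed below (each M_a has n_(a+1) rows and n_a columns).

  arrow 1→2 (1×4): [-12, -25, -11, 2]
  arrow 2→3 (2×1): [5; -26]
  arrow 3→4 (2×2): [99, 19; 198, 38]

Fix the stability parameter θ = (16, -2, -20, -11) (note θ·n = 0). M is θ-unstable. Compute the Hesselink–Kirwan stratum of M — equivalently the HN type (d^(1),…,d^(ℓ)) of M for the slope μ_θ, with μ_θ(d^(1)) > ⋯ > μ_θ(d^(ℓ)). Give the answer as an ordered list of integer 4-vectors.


Via rank(M_{q-1}∘⋯∘M_p): M ≅ I[1,1]^3, I[1,4], I[3,3], I[4,4].
μ_θ-semistable layers: μ^(1)=16; μ^(2)=-17/4; μ^(3)=-11; μ^(4)=-20

((3, 0, 0, 0); (1, 1, 1, 1); (0, 0, 0, 1); (0, 0, 1, 0))


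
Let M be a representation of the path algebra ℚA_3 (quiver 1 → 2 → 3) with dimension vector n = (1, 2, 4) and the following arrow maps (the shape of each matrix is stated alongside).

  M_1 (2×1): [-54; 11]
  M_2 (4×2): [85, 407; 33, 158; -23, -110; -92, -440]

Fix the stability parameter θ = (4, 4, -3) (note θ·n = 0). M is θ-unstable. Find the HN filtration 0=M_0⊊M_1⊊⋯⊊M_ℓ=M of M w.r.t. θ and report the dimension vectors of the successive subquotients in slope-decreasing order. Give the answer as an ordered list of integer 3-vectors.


Via rank(M_{q-1}∘⋯∘M_p): M ≅ I[1,3], I[2,3], I[3,3]^2.
μ_θ-semistable layers: μ^(1)=5/3; μ^(2)=1/2; μ^(3)=-3

((1, 1, 1); (0, 1, 1); (0, 0, 2))


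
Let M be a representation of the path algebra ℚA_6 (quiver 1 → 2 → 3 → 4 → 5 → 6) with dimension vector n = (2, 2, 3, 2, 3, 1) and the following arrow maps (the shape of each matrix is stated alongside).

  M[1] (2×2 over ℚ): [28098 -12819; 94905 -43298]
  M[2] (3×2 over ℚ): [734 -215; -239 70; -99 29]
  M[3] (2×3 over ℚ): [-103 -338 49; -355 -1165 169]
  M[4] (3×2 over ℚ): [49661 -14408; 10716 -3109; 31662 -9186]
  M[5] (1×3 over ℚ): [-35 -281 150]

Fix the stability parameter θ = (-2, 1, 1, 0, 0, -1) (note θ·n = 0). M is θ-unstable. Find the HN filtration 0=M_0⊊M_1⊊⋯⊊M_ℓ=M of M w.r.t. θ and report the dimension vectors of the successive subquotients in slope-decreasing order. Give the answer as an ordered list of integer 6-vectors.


Via rank(M_{q-1}∘⋯∘M_p): M ≅ I[1,3], I[1,6], I[3,5], I[5,5].
μ_θ-semistable layers: μ^(1)=1; μ^(2)=1/3; μ^(3)=1/5; μ^(4)=0; μ^(5)=-2

((0, 1, 1, 0, 0, 0); (0, 0, 1, 1, 1, 0); (0, 1, 1, 1, 1, 1); (0, 0, 0, 0, 1, 0); (2, 0, 0, 0, 0, 0))


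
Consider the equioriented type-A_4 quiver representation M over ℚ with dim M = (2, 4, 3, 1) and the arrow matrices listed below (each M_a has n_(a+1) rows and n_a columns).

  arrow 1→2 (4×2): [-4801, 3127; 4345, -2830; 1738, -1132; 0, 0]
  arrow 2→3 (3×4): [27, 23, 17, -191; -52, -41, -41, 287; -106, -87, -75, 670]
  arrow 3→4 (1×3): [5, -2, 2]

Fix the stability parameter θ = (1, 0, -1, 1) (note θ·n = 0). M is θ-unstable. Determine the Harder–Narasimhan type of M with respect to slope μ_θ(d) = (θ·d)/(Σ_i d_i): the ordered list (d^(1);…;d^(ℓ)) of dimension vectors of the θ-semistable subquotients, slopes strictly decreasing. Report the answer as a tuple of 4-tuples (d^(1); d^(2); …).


Barcode: M ≅ I[1,3], I[1,4], I[2,2], I[2,3]. HN layers by μ_θ (3 steps, strictly decreasing):
  μ^(1)=1; μ^(2)=0; μ^(3)=-1/2

((0, 0, 0, 1); (2, 3, 2, 0); (0, 1, 1, 0))


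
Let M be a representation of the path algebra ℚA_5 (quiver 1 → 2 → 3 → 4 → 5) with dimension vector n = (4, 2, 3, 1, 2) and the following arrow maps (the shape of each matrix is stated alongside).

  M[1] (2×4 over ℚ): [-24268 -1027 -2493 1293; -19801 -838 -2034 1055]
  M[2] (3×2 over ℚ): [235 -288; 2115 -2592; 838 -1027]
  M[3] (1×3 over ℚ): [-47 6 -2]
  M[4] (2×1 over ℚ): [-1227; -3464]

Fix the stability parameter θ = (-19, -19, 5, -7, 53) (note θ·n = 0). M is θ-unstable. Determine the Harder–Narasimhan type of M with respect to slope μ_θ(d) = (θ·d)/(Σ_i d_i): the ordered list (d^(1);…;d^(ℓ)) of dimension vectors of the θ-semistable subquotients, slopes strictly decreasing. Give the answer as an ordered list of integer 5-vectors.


Interval decomposition of M: I[1,1]^2, I[1,3], I[1,5], I[3,3], I[5,5].
HN type (ℓ=4): μ^(1)=53; μ^(2)=5; μ^(3)=-1; μ^(4)=-19

((0, 0, 0, 0, 2); (0, 0, 2, 0, 0); (0, 0, 1, 1, 0); (4, 2, 0, 0, 0))


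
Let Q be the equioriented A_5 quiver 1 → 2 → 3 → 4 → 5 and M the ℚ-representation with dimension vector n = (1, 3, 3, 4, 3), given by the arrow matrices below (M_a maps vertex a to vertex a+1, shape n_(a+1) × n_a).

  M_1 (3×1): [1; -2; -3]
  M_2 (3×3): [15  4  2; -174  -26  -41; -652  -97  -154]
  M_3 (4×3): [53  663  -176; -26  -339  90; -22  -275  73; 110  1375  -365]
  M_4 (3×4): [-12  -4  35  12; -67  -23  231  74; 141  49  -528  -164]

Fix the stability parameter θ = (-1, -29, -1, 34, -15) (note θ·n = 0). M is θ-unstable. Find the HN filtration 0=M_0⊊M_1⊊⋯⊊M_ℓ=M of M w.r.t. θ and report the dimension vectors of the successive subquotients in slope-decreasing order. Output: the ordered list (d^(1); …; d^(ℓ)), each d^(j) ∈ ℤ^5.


Via rank(M_{q-1}∘⋯∘M_p): M ≅ I[1,5], I[2,4], I[2,5], I[4,5].
μ_θ-semistable layers: μ^(1)=34; μ^(2)=19/2; μ^(3)=-1; μ^(4)=-15; μ^(5)=-29

((0, 0, 0, 1, 0); (0, 0, 0, 3, 3); (0, 0, 3, 0, 0); (1, 1, 0, 0, 0); (0, 2, 0, 0, 0))


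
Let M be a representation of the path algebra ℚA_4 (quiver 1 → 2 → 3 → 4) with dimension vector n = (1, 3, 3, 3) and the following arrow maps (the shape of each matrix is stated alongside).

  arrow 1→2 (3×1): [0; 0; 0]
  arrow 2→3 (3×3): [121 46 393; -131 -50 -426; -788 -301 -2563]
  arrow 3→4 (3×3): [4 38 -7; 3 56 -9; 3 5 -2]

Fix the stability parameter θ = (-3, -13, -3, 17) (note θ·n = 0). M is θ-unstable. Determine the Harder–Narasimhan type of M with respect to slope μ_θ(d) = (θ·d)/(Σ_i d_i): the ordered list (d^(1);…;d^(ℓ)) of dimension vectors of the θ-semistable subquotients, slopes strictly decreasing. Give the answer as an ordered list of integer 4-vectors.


Via rank(M_{q-1}∘⋯∘M_p): M ≅ I[1,1], I[2,4]^3.
μ_θ-semistable layers: μ^(1)=17; μ^(2)=-3; μ^(3)=-13

((0, 0, 0, 3); (1, 0, 3, 0); (0, 3, 0, 0))


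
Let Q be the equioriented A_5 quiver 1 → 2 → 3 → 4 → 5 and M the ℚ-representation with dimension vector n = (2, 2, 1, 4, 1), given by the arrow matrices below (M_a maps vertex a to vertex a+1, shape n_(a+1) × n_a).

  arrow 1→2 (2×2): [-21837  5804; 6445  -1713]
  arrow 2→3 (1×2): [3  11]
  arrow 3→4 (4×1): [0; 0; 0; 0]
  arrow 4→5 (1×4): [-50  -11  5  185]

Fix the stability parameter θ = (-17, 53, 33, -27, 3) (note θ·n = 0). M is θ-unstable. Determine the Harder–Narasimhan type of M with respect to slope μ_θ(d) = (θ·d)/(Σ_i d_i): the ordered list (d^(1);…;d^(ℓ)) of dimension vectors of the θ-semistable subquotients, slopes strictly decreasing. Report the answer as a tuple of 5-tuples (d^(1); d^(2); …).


Interval decomposition of M: I[1,2], I[1,3], I[4,4]^3, I[4,5].
HN type (ℓ=5): μ^(1)=53; μ^(2)=43; μ^(3)=3; μ^(4)=-17; μ^(5)=-27

((0, 1, 0, 0, 0); (0, 1, 1, 0, 0); (0, 0, 0, 0, 1); (2, 0, 0, 0, 0); (0, 0, 0, 4, 0))


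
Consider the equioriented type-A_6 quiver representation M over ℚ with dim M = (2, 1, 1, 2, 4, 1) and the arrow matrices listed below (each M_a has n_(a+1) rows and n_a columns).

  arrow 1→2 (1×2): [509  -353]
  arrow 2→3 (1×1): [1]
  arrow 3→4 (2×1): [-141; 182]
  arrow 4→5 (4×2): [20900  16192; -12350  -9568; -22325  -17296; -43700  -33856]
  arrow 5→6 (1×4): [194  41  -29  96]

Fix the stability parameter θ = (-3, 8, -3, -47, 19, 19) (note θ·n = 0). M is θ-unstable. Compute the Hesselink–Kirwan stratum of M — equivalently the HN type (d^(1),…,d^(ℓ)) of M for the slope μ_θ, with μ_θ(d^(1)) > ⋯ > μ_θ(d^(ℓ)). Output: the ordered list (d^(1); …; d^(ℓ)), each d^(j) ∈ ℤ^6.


Barcode: M ≅ I[1,1], I[1,6], I[4,4], I[5,5]^3. HN layers by μ_θ (4 steps, strictly decreasing):
  μ^(1)=19; μ^(2)=-3; μ^(3)=-45/4; μ^(4)=-47

((0, 0, 0, 0, 4, 1); (1, 0, 0, 0, 0, 0); (1, 1, 1, 1, 0, 0); (0, 0, 0, 1, 0, 0))


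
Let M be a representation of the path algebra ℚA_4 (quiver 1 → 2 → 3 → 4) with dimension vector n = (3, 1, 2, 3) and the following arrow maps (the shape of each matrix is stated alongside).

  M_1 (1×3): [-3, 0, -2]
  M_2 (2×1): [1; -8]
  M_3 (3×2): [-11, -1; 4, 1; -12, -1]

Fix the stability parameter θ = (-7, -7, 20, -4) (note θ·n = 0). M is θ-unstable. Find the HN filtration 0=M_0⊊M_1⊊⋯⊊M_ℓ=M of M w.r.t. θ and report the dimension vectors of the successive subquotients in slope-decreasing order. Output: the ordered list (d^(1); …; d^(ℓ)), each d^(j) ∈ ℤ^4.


Interval decomposition of M: I[1,1]^2, I[1,4], I[3,4], I[4,4].
HN type (ℓ=3): μ^(1)=8; μ^(2)=-4; μ^(3)=-7

((0, 0, 2, 2); (0, 0, 0, 1); (3, 1, 0, 0))


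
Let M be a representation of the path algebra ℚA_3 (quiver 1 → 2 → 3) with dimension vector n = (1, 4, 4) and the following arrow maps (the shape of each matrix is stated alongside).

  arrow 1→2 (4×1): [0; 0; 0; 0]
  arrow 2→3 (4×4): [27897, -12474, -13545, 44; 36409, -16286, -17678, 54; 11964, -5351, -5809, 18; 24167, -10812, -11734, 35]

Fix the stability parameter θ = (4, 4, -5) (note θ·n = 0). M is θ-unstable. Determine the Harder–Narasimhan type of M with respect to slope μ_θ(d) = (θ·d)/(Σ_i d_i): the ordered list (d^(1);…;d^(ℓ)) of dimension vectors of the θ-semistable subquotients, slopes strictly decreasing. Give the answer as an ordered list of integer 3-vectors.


Interval decomposition of M: I[1,1], I[2,3]^4.
HN type (ℓ=2): μ^(1)=4; μ^(2)=-1/2

((1, 0, 0); (0, 4, 4))


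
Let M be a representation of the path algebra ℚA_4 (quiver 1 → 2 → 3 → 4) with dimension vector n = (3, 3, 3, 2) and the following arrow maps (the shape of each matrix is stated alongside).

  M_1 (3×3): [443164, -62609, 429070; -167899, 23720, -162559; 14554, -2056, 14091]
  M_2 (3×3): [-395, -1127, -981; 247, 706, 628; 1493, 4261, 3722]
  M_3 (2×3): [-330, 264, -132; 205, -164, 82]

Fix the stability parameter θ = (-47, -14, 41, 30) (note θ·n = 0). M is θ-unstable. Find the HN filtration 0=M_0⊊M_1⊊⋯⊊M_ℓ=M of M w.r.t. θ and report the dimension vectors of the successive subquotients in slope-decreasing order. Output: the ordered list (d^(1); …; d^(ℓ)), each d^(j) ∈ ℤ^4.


Barcode: M ≅ I[1,3]^2, I[1,4], I[4,4]. HN layers by μ_θ (5 steps, strictly decreasing):
  μ^(1)=41; μ^(2)=71/2; μ^(3)=30; μ^(4)=-14; μ^(5)=-47

((0, 0, 2, 0); (0, 0, 1, 1); (0, 0, 0, 1); (0, 3, 0, 0); (3, 0, 0, 0))


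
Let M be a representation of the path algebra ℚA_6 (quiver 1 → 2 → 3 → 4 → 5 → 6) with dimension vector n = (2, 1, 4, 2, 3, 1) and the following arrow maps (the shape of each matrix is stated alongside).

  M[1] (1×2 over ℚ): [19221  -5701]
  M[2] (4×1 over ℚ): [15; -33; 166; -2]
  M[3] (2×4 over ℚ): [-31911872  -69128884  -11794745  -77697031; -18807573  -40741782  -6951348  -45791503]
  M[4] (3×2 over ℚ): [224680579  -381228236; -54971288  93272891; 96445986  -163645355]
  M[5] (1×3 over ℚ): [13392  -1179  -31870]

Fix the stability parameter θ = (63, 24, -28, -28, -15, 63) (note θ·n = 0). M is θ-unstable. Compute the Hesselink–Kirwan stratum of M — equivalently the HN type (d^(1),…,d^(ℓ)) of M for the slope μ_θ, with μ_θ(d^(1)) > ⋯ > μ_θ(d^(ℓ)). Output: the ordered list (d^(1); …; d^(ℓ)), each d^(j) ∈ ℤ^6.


Barcode: M ≅ I[1,1], I[1,6], I[3,3]^2, I[3,5], I[5,5]. HN layers by μ_θ (4 steps, strictly decreasing):
  μ^(1)=63; μ^(2)=16/5; μ^(3)=-15; μ^(4)=-28

((1, 0, 0, 0, 0, 1); (1, 1, 1, 1, 1, 0); (0, 0, 0, 0, 2, 0); (0, 0, 3, 1, 0, 0))


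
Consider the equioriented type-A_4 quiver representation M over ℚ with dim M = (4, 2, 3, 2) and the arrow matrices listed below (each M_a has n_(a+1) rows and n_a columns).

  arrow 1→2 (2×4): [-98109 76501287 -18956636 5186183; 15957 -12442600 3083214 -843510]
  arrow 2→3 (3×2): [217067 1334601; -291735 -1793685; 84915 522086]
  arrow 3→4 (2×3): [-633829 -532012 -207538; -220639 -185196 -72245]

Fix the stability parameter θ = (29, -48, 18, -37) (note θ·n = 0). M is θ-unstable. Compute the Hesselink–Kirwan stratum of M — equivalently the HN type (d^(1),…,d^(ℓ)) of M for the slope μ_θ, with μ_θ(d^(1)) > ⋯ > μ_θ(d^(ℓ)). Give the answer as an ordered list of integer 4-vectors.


Barcode: M ≅ I[1,1]^2, I[1,4]^2, I[3,3]. HN layers by μ_θ (3 steps, strictly decreasing):
  μ^(1)=29; μ^(2)=18; μ^(3)=-19/2

((2, 0, 0, 0); (0, 0, 1, 0); (2, 2, 2, 2))
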